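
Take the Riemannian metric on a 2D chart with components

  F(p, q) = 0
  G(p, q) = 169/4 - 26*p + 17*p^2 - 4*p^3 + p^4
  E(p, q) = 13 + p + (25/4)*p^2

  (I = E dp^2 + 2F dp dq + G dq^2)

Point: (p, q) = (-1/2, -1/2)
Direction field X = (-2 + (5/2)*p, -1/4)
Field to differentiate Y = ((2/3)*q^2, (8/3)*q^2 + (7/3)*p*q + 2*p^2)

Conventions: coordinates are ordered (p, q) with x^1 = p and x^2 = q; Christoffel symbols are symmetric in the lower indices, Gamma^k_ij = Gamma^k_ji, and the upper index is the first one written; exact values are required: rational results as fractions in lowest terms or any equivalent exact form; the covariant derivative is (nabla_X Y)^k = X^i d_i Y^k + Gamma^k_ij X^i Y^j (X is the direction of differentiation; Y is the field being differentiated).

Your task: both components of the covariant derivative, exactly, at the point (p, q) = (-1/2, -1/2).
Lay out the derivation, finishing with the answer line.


E = 225/16, F = 0, G = 961/16 at the point
E_p = -21/4, E_q = 0, F_p = 0, F_q = 0, G_p = -93/2, G_q = 0
EG - F^2 = 216225/256;  g^inv = (256/216225) * [[961/16, 0], [0, 225/16]]
first-kind symbols [ij,l] = (1/2)(d_i g_jl + d_j g_il - d_l g_ij): [pp,p] = E_p/2 = -21/8, [pp,q] = F_p - E_q/2 = 0, [pq,p] = E_q/2 = 0, [pq,q] = G_p/2 = -93/4, [qq,p] = F_q - G_p/2 = 93/4, [qq,q] = G_q/2 = 0
Gamma^p_ij = (G*[ij,p] - F*[ij,q])/(EG - F^2), Gamma^q_ij = (E*[ij,q] - F*[ij,p])/(EG - F^2)
Gamma_ppp = -14/75, Gamma_ppq = 0, Gamma_pqq = 124/75, Gamma_qpp = 0, Gamma_qpq = -12/31, Gamma_qqq = 0
X = (-13/4, -1/4), Y = (1/6, 7/4) at the point

Answer: (nabla_X Y)^p = -41/90, (nabla_X Y)^q = 835/62


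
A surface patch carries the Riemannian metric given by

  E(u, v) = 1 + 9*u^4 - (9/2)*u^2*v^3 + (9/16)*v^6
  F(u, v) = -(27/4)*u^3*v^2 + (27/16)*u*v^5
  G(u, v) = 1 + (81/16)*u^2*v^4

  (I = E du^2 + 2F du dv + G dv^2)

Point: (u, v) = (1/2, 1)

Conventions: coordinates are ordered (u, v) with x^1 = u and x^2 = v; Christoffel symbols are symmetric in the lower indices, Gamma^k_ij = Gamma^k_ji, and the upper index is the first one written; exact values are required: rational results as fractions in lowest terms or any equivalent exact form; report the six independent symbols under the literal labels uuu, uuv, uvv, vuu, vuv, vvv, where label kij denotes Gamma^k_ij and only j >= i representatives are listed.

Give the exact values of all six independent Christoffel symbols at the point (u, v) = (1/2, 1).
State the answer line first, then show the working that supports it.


Answer: Gamma_uuu = 0, Gamma_uuv = 0, Gamma_uvv = 0, Gamma_vuu = -216/145, Gamma_vuv = 162/145, Gamma_vvv = 162/145

E = 1, F = 0, G = 145/64 at the point
E_u = 0, E_v = 0, F_u = -27/8, F_v = 81/32, G_u = 81/16, G_v = 81/16
EG - F^2 = 145/64;  g^inv = (64/145) * [[145/64, 0], [0, 1]]
first-kind symbols [ij,l] = (1/2)(d_i g_jl + d_j g_il - d_l g_ij): [uu,u] = E_u/2 = 0, [uu,v] = F_u - E_v/2 = -27/8, [uv,u] = E_v/2 = 0, [uv,v] = G_u/2 = 81/32, [vv,u] = F_v - G_u/2 = 0, [vv,v] = G_v/2 = 81/32
Gamma^u_ij = (G*[ij,u] - F*[ij,v])/(EG - F^2), Gamma^v_ij = (E*[ij,v] - F*[ij,u])/(EG - F^2)


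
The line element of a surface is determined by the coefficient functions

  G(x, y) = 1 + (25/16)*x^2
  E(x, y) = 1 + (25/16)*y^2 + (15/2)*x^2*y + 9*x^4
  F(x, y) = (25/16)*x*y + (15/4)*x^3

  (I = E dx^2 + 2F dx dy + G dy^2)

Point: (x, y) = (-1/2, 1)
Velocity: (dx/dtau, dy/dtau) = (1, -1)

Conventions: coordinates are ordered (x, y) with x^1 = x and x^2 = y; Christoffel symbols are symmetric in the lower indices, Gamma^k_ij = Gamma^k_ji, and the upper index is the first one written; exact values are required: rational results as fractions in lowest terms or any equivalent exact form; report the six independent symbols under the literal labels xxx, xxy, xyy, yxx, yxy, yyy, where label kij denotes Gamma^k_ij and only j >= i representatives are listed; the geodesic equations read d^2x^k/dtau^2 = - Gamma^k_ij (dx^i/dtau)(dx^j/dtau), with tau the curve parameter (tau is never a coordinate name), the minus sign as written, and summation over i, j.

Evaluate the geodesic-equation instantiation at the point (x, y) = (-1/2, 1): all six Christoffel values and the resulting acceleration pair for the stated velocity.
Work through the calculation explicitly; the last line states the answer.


E = 5, F = -5/4, G = 89/64 at the point
E_x = -12, E_y = 5, F_x = 35/8, F_y = -25/32, G_x = -25/16, G_y = 0
EG - F^2 = 345/64;  g^inv = (64/345) * [[89/64, 5/4], [5/4, 5]]
first-kind symbols [ij,l] = (1/2)(d_i g_jl + d_j g_il - d_l g_ij): [xx,x] = E_x/2 = -6, [xx,y] = F_x - E_y/2 = 15/8, [xy,x] = E_y/2 = 5/2, [xy,y] = G_x/2 = -25/32, [yy,x] = F_y - G_x/2 = 0, [yy,y] = G_y/2 = 0
Gamma^x_ij = (G*[ij,x] - F*[ij,y])/(EG - F^2), Gamma^y_ij = (E*[ij,y] - F*[ij,x])/(EG - F^2)
Gamma_xxx = -128/115, Gamma_xxy = 32/69, Gamma_xyy = 0, Gamma_yxx = 8/23, Gamma_yxy = -10/69, Gamma_yyy = 0
d^2x/dtau^2 = -(Gamma_xxx*(1)^2 + 2*Gamma_xxy*(1)*(-1) + Gamma_xyy*(-1)^2) = 704/345
d^2y/dtau^2 = -(Gamma_yxx*(1)^2 + 2*Gamma_yxy*(1)*(-1) + Gamma_yyy*(-1)^2) = -44/69

Answer: Gamma_xxx = -128/115, Gamma_xxy = 32/69, Gamma_xyy = 0, Gamma_yxx = 8/23, Gamma_yxy = -10/69, Gamma_yyy = 0; accelerations (d^2x/dtau^2, d^2y/dtau^2) = (704/345, -44/69)


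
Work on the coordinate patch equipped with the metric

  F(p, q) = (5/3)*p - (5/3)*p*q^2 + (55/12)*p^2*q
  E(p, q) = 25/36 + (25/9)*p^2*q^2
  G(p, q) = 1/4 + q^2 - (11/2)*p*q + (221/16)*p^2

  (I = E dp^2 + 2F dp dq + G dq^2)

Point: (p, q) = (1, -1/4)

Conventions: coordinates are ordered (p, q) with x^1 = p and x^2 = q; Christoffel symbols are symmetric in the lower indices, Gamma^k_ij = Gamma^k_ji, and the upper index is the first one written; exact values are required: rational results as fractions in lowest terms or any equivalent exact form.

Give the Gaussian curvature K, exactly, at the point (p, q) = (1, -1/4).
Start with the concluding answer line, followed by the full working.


Answer: K = 149426/195075

E = 125/144, F = 5/12, G = 31/2, EG - F^2 = 425/32 at the point
E_p = 25/72, E_q = -25/18, F_p = -35/48, F_q = 65/12, G_p = 29, G_q = -6
E_qq = 50/9, F_pq = 10, G_pp = 221/8
Brioschi: K = (det M1 - det M2) / (EG - F^2)^2 with the standard first/second-derivative matrices M1, M2.
M1 = [[-E_qq/2 + F_pq - G_pp/2, E_p/2, F_p - E_q/2], [F_q - G_p/2, E, F], [G_q/2, F, G]] = [[-949/144, 25/144, -5/144], [-109/12, 125/144, 5/12], [-3, 5/12, 31/2]]; det M1 = -2623525/41472
M2 = [[0, E_q/2, G_p/2], [E_q/2, E, F], [G_p/2, F, G]] = [[0, -25/36, 29/2], [-25/36, 125/144, 5/12], [29/2, 5/12, 31/2]]; det M2 = -1028375/5184
det M1 - det M2 = 1867825/13824; K = 1867825/13824 / (425/32)^2 = 149426/195075


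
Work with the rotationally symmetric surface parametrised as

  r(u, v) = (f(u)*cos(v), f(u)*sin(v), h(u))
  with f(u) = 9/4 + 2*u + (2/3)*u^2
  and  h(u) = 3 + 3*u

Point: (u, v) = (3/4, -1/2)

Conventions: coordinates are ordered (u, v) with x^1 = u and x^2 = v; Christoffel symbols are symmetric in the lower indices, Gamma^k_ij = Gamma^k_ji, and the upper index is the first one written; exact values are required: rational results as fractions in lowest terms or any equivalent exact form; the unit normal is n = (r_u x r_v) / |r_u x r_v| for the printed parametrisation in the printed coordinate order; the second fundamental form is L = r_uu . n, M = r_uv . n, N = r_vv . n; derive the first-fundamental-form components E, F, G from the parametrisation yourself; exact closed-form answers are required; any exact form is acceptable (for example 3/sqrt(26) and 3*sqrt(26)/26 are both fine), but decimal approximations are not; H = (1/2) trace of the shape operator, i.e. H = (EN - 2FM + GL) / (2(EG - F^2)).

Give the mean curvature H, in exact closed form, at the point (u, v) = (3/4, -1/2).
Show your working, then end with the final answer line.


f = 33/8, f' = 3, f'' = 4/3, h' = 3, h'' = 0
E = 18, F = 0, G = 1089/64; answer radicand W^2 = 18
unnormalised second-form numerators: l = -4, m = 0, n = 99/8; L = l/sqrt(18), and similarly M = m/sqrt(W^2), N = n/sqrt(W^2)
H = (E*n - 2*F*m + G*l) / (2*(EG - F^2)*sqrt(W^2)); E*n - 2*F*m + G*l = 2475/16, EG - F^2 = 9801/32, so H = (25/99)/sqrt(18)

Answer: H = 25*sqrt(2)/594


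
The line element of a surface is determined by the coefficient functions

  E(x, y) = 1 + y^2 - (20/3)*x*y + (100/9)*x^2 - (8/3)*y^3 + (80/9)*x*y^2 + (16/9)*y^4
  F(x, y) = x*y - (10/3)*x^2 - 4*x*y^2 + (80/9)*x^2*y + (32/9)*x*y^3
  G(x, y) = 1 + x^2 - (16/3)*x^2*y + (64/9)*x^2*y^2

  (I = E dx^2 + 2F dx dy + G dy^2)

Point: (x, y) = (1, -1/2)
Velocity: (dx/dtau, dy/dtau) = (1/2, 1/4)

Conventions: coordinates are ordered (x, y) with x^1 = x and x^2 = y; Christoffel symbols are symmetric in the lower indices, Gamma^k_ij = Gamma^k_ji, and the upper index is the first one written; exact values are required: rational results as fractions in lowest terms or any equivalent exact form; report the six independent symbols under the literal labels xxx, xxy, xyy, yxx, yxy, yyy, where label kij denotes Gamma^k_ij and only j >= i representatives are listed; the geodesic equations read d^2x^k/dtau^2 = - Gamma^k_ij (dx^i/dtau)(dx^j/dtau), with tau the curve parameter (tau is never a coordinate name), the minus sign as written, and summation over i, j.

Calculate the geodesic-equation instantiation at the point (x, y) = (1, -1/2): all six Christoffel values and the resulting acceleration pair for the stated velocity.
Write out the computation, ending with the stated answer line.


E = 661/36, F = -175/18, G = 58/9 at the point
E_x = 250/9, E_y = -175/9, F_x = -35/2, F_y = 149/9, G_x = 98/9, G_y = -112/9
EG - F^2 = 857/36;  g^inv = (36/857) * [[58/9, 175/18], [175/18, 661/36]]
first-kind symbols [ij,l] = (1/2)(d_i g_jl + d_j g_il - d_l g_ij): [xx,x] = E_x/2 = 125/9, [xx,y] = F_x - E_y/2 = -70/9, [xy,x] = E_y/2 = -175/18, [xy,y] = G_x/2 = 49/9, [yy,x] = F_y - G_x/2 = 100/9, [yy,y] = G_y/2 = -56/9
Gamma^x_ij = (G*[ij,x] - F*[ij,y])/(EG - F^2), Gamma^y_ij = (E*[ij,y] - F*[ij,x])/(EG - F^2)
Gamma_xxx = 500/857, Gamma_xxy = -350/857, Gamma_xyy = 400/857, Gamma_yxx = -280/857, Gamma_yxy = 196/857, Gamma_yyy = -224/857
d^2x/dtau^2 = -(Gamma_xxx*(1/2)^2 + 2*Gamma_xxy*(1/2)*(1/4) + Gamma_xyy*(1/4)^2) = -125/1714
d^2y/dtau^2 = -(Gamma_yxx*(1/2)^2 + 2*Gamma_yxy*(1/2)*(1/4) + Gamma_yyy*(1/4)^2) = 35/857

Answer: Gamma_xxx = 500/857, Gamma_xxy = -350/857, Gamma_xyy = 400/857, Gamma_yxx = -280/857, Gamma_yxy = 196/857, Gamma_yyy = -224/857; accelerations (d^2x/dtau^2, d^2y/dtau^2) = (-125/1714, 35/857)


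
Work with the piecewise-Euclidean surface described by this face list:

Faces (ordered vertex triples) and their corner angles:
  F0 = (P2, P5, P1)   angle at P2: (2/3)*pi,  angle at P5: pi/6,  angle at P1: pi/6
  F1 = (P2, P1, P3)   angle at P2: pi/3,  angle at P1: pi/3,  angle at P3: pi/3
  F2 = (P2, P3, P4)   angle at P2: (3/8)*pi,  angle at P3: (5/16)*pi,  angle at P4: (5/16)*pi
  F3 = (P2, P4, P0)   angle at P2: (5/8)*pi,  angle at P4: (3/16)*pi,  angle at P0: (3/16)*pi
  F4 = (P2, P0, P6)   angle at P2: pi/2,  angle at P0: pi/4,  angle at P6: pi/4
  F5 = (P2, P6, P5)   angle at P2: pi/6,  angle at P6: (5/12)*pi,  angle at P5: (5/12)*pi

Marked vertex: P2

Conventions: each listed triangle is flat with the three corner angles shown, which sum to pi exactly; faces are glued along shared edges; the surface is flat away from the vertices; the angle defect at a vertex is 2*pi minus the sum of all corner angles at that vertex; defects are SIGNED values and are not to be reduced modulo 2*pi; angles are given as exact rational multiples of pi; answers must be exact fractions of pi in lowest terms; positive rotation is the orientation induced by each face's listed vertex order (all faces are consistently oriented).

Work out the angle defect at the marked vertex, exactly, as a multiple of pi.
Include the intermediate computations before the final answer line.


Sum of corner angles at P2: (8/3)*pi
defect = 2*pi - (8/3)*pi

Answer: defect(P2) = (-2/3)*pi


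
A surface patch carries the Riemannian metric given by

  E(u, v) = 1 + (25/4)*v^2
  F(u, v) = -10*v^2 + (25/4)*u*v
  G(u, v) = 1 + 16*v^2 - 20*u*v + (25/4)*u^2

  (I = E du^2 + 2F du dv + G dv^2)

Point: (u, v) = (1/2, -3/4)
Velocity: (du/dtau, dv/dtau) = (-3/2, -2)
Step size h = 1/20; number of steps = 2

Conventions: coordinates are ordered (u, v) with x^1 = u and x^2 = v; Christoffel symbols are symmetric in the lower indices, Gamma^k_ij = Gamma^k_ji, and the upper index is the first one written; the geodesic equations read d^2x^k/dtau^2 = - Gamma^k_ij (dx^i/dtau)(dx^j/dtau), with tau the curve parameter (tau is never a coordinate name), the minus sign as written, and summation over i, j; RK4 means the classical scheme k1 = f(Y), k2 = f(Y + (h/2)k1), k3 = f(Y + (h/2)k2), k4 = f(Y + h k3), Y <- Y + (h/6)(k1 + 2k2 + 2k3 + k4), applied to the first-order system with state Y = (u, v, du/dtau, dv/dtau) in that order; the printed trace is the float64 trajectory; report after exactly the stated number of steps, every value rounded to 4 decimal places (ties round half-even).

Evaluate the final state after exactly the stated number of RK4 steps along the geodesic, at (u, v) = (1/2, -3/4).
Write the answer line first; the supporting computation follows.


Answer: u = 0.3496, v = -0.9492, du/dtau = -1.5074, dv/dtau = -1.9843

f(Y) = (du/dtau, dv/dtau, -Gamma^u_ij Y'^i Y'^j, -Gamma^v_ij Y'^i Y'^j) with the Gammas evaluated at the stage position; h = 0.050000; intermediate values shown to 6 dp
step 0: u = 0.5000, v = -0.7500, du/dtau = -1.5000, dv/dtau = -2.0000
step 1:
  k1: at (u, v) = (0.500000, -0.750000), (du/dtau, dv/dtau) = (-1.500000, -2.000000); Gamma_uuu = 0.000000, Gamma_uuv = -0.207612, Gamma_uvv = 0.332180, Gamma_vuu = 0.000000, Gamma_vuv = 0.470588, Gamma_vvv = -0.752941; k1 = (-1.500000, -2.000000, -0.083045, 0.188235)
  k2: at (u, v) = (0.462500, -0.800000), (du/dtau, dv/dtau) = (-1.502076, -1.995294); Gamma_uuu = 0.000000, Gamma_uuv = -0.208534, Gamma_uvv = 0.333654, Gamma_vuu = 0.000000, Gamma_vuv = 0.454213, Gamma_vvv = -0.726741; k2 = (-1.502076, -1.995294, -0.078357, 0.170671)
  k3: at (u, v) = (0.462448, -0.799882), (du/dtau, dv/dtau) = (-1.501959, -1.995733); Gamma_uuu = 0.000000, Gamma_uuv = -0.208559, Gamma_uvv = 0.333694, Gamma_vuu = 0.000000, Gamma_vuv = 0.454272, Gamma_vvv = -0.726835; k3 = (-1.501959, -1.995733, -0.078773, 0.171580)
  k4: at (u, v) = (0.424902, -0.849787), (du/dtau, dv/dtau) = (-1.503939, -1.991421); Gamma_uuu = 0.000000, Gamma_uuv = -0.208957, Gamma_uvv = 0.334332, Gamma_vuu = 0.000000, Gamma_vuv = 0.438813, Gamma_vvv = -0.702100; k4 = (-1.503939, -1.991421, -0.074235, 0.155893)
  Y <- Y + (h/6)(k1 + 2k2 + 2k3 + k4): u = 0.4249, v = -0.8498, du/dtau = -1.5039, dv/dtau = -1.9914
step 2:
  k1: at (u, v) = (0.424900, -0.849779), (du/dtau, dv/dtau) = (-1.503929, -1.991428); Gamma_uuu = 0.000000, Gamma_uuv = -0.208959, Gamma_uvv = 0.334334, Gamma_vuu = 0.000000, Gamma_vuv = 0.438816, Gamma_vvv = -0.702106; k1 = (-1.503929, -1.991428, -0.074248, 0.155921)
  k2: at (u, v) = (0.387302, -0.899565), (du/dtau, dv/dtau) = (-1.505786, -1.987530); Gamma_uuu = 0.000000, Gamma_uuv = -0.208924, Gamma_uvv = 0.334278, Gamma_vuu = 0.000000, Gamma_vuv = 0.424229, Gamma_vvv = -0.678767; k2 = (-1.505786, -1.987530, -0.069959, 0.142054)
  k3: at (u, v) = (0.387255, -0.899467), (du/dtau, dv/dtau) = (-1.505678, -1.987877); Gamma_uuu = 0.000000, Gamma_uuv = -0.208946, Gamma_uvv = 0.334313, Gamma_vuu = 0.000000, Gamma_vuv = 0.424272, Gamma_vvv = -0.678836; k3 = (-1.505678, -1.987877, -0.070298, 0.142742)
  k4: at (u, v) = (0.349616, -0.949173), (du/dtau, dv/dtau) = (-1.507444, -1.984291); Gamma_uuu = 0.000000, Gamma_uuv = -0.208543, Gamma_uvv = 0.333669, Gamma_vuu = 0.000000, Gamma_vuv = 0.410483, Gamma_vvv = -0.656773; k4 = (-1.507444, -1.984291, -0.066200, 0.130304)
  Y <- Y + (h/6)(k1 + 2k2 + 2k3 + k4): u = 0.3496, v = -0.9492, du/dtau = -1.5074, dv/dtau = -1.9843


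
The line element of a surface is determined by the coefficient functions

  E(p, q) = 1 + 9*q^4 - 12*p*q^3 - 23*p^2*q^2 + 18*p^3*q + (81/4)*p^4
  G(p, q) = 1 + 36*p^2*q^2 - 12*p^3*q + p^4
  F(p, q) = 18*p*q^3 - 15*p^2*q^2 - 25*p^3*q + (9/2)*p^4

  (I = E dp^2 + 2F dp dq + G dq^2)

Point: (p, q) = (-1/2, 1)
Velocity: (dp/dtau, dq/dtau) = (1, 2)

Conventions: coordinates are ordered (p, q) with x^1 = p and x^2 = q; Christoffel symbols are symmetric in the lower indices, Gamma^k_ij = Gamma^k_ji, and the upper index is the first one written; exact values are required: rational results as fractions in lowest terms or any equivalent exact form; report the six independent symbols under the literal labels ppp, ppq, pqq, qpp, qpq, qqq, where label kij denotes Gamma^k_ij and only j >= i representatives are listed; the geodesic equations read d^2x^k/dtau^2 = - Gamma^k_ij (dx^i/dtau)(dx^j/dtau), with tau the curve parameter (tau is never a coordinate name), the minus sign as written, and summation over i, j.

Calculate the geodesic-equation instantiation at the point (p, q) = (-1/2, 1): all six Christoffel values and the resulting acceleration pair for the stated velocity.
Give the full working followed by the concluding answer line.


E = 593/64, F = -299/32, G = 185/16 at the point
E_p = 115/8, E_q = 161/4, F_p = 12, F_q = -251/8, G_p = -91/2, G_q = 39/2
EG - F^2 = 1269/64;  g^inv = (64/1269) * [[185/16, 299/32], [299/32, 593/64]]
first-kind symbols [ij,l] = (1/2)(d_i g_jl + d_j g_il - d_l g_ij): [pp,p] = E_p/2 = 115/16, [pp,q] = F_p - E_q/2 = -65/8, [pq,p] = E_q/2 = 161/8, [pq,q] = G_p/2 = -91/4, [qq,p] = F_q - G_p/2 = -69/8, [qq,q] = G_q/2 = 39/4
Gamma^p_ij = (G*[ij,p] - F*[ij,q])/(EG - F^2), Gamma^q_ij = (E*[ij,q] - F*[ij,p])/(EG - F^2)
Gamma_ppp = 460/1269, Gamma_ppq = 1288/1269, Gamma_pqq = -184/423, Gamma_qpp = -520/1269, Gamma_qpq = -1456/1269, Gamma_qqq = 208/423
d^2p/dtau^2 = -(Gamma_ppp*(1)^2 + 2*Gamma_ppq*(1)*(2) + Gamma_pqq*(2)^2) = -3404/1269
d^2q/dtau^2 = -(Gamma_qpp*(1)^2 + 2*Gamma_qpq*(1)*(2) + Gamma_qqq*(2)^2) = 3848/1269

Answer: Gamma_ppp = 460/1269, Gamma_ppq = 1288/1269, Gamma_pqq = -184/423, Gamma_qpp = -520/1269, Gamma_qpq = -1456/1269, Gamma_qqq = 208/423; accelerations (d^2p/dtau^2, d^2q/dtau^2) = (-3404/1269, 3848/1269)


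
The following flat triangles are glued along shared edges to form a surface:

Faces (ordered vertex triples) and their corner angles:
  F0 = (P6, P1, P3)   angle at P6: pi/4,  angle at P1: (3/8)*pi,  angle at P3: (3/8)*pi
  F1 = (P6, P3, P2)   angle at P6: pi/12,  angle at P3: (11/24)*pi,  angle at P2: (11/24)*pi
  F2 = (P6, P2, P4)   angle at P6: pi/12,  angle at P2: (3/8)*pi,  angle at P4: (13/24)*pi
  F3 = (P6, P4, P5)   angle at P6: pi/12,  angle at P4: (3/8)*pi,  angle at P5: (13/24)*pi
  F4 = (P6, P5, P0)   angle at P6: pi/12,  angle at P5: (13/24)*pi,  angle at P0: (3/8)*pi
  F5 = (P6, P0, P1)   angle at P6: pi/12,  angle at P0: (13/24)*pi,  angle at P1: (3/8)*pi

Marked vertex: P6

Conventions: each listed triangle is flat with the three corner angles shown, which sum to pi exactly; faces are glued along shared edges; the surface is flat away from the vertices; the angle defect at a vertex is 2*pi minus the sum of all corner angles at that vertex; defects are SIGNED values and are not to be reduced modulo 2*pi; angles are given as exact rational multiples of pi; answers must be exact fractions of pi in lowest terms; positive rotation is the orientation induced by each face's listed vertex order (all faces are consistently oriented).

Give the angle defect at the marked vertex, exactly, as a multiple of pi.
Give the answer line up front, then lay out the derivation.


Answer: defect(P6) = (4/3)*pi

Sum of corner angles at P6: (2/3)*pi
defect = 2*pi - (2/3)*pi


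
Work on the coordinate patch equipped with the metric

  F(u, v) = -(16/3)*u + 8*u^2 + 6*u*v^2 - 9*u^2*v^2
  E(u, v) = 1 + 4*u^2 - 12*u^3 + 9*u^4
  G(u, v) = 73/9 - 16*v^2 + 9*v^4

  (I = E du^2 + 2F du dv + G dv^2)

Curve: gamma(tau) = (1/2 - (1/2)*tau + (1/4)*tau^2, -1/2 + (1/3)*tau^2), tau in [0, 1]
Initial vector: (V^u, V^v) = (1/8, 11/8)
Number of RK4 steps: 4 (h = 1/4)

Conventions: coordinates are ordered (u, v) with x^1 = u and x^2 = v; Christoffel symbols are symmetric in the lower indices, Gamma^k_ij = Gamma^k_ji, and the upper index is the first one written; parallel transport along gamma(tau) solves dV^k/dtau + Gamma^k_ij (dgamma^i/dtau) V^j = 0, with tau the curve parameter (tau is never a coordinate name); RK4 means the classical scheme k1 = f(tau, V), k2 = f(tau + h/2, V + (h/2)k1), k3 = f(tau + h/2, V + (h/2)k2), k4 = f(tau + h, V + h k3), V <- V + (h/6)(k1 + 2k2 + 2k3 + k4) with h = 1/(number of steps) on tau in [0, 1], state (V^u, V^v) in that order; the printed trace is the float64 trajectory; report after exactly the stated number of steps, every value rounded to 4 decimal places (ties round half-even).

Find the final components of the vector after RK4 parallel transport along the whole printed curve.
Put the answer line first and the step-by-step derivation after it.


Answer: V^u = 0.1681, V^v = 1.0800

gamma'(tau) = (-1/2 + (1/2)*tau, (2/3)*tau); f(tau, V)^k = -Gamma^k_ij(gamma(tau)) gamma'^i(tau) V^j; h = 1/4; intermediate values shown to 6 dp
curve data and Christoffel symbols at the stage parameters:
  tau = 0.000000: gamma = (0.500000, -0.500000), gamma' = (-0.500000, 0.000000); Gamma_uuu = -0.052786, Gamma_uuv = 0.000000, Gamma_uvv = -0.158358, Gamma_vuu = 0.404692, Gamma_vuv = 0.000000, Gamma_vvv = 1.214076
  tau = 0.125000: gamma = (0.441406, -0.494792), gamma' = (-0.437500, 0.083333); Gamma_uuu = -0.040110, Gamma_uuv = 0.000000, Gamma_uvv = -0.183634, Gamma_vuu = 0.259811, Gamma_vuv = 0.000000, Gamma_vvv = 1.189497
  tau = 0.250000: gamma = (0.390625, -0.479167), gamma' = (-0.375000, 0.166667); Gamma_uuu = -0.022166, Gamma_uuv = 0.000000, Gamma_uvv = -0.185389, Gamma_vuu = 0.135528, Gamma_vuv = 0.000000, Gamma_vvv = 1.133511
  tau = 0.375000: gamma = (0.347656, -0.453125), gamma' = (-0.312500, 0.250000); Gamma_uuu = -0.005379, Gamma_uuv = 0.000000, Gamma_uvv = -0.170159, Gamma_vuu = 0.033151, Gamma_vuv = 0.000000, Gamma_vvv = 1.048771
  tau = 0.500000: gamma = (0.312500, -0.416667), gamma' = (-0.250000, 0.333333); Gamma_uuu = 0.007262, Gamma_uuv = 0.000000, Gamma_uvv = -0.145249, Gamma_vuu = -0.046936, Gamma_vuv = 0.000000, Gamma_vvv = 0.938710
  tau = 0.625000: gamma = (0.285156, -0.369792), gamma' = (-0.187500, 0.416667); Gamma_uuu = 0.015221, Gamma_uuv = 0.000000, Gamma_uvv = -0.116834, Gamma_vuu = -0.105236, Gamma_vuv = 0.000000, Gamma_vvv = 0.807754
  tau = 0.750000: gamma = (0.265625, -0.312500), gamma' = (-0.125000, 0.500000); Gamma_uuu = 0.019272, Gamma_uuv = 0.000000, Gamma_uvv = -0.088949, Gamma_vuu = -0.143146, Gamma_vuv = 0.000000, Gamma_vvv = 0.660675
  tau = 0.875000: gamma = (0.253906, -0.244792), gamma' = (-0.062500, 0.583333); Gamma_uuu = 0.020572, Gamma_uuv = 0.000000, Gamma_uvv = -0.063402, Gamma_vuu = -0.162718, Gamma_vuv = 0.000000, Gamma_vvv = 0.501493
  tau = 1.000000: gamma = (0.250000, -0.166667), gamma' = (0.000000, 0.666667); Gamma_uuu = 0.020106, Gamma_uuv = 0.000000, Gamma_uvv = -0.040212, Gamma_vuu = -0.166211, Gamma_vuv = 0.000000, Gamma_vvv = 0.332421
step 0: V^u = 0.1250, V^v = 1.3750
step 1: k1 = (-0.003299, 0.025293), k2 = (0.018904, -0.122448), k3 = (0.018572, -0.120302), k4 = (0.040478, -0.247492); V <- V + (h/6)(k1 + 2k2 + 2k3 + k4): V^u = 0.1297, V^v = 1.3455
step 2: k1 = (0.040496, -0.247602), k2 = (0.055695, -0.343273), k3 = (0.055183, -0.340118), k4 = (0.061289, -0.396093); V <- V + (h/6)(k1 + 2k2 + 2k3 + k4): V^u = 0.1432, V^v = 1.2617
step 3: k1 = (0.061349, -0.396483), k2 = (0.059440, -0.410953), k3 = (0.059352, -0.410340), k4 = (0.051934, -0.385740); V <- V + (h/6)(k1 + 2k2 + 2k3 + k4): V^u = 0.1578, V^v = 1.1607
step 4: k1 = (0.052002, -0.386249), k2 = (0.041353, -0.327098), k3 = (0.041625, -0.329247), k4 = (0.028910, -0.238988); V <- V + (h/6)(k1 + 2k2 + 2k3 + k4): V^u = 0.1681, V^v = 1.0800


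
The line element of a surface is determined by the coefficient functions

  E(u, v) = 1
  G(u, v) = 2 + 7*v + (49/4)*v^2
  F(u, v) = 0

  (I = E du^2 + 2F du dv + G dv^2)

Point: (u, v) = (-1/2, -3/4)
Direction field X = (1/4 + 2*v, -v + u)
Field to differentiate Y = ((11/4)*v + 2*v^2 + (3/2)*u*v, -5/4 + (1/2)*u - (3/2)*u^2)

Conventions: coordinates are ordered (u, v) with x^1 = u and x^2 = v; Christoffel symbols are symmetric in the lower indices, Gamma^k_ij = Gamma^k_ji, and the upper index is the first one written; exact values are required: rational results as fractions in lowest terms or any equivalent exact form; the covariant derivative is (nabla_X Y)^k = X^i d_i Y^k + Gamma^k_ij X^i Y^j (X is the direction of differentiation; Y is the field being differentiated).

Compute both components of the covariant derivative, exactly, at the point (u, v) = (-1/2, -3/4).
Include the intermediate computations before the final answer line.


E = 1, F = 0, G = 233/64 at the point
E_u = 0, E_v = 0, F_u = 0, F_v = 0, G_u = 0, G_v = -91/8
EG - F^2 = 233/64;  g^inv = (64/233) * [[233/64, 0], [0, 1]]
first-kind symbols [ij,l] = (1/2)(d_i g_jl + d_j g_il - d_l g_ij): [uu,u] = E_u/2 = 0, [uu,v] = F_u - E_v/2 = 0, [uv,u] = E_v/2 = 0, [uv,v] = G_u/2 = 0, [vv,u] = F_v - G_u/2 = 0, [vv,v] = G_v/2 = -91/16
Gamma^u_ij = (G*[ij,u] - F*[ij,v])/(EG - F^2), Gamma^v_ij = (E*[ij,v] - F*[ij,u])/(EG - F^2)
Gamma_uuu = 0, Gamma_uuv = 0, Gamma_uvv = 0, Gamma_vuu = 0, Gamma_vuv = 0, Gamma_vvv = -364/233
X = (-5/4, 1/4), Y = (-3/8, -15/8) at the point

Answer: (nabla_X Y)^u = 37/32, (nabla_X Y)^v = -3295/1864


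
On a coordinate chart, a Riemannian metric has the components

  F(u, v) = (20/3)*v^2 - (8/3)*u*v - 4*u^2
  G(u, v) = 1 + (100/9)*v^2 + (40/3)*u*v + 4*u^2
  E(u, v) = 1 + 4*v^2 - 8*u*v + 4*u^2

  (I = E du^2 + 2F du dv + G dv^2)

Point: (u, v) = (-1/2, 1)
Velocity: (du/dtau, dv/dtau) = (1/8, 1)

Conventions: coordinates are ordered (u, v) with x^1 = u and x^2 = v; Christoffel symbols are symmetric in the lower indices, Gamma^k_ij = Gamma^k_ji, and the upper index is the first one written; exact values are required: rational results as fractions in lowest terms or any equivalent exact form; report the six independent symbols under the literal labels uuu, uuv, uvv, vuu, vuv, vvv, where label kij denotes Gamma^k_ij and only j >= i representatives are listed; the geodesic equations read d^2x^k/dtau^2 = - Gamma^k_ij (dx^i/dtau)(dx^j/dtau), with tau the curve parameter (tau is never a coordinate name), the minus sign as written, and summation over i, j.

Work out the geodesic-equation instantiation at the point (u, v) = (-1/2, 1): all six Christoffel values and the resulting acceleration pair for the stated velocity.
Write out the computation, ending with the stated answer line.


E = 10, F = 7, G = 58/9 at the point
E_u = -12, E_v = 12, F_u = 4/3, F_v = 44/3, G_u = 28/3, G_v = 140/9
EG - F^2 = 139/9;  g^inv = (9/139) * [[58/9, -7], [-7, 10]]
first-kind symbols [ij,l] = (1/2)(d_i g_jl + d_j g_il - d_l g_ij): [uu,u] = E_u/2 = -6, [uu,v] = F_u - E_v/2 = -14/3, [uv,u] = E_v/2 = 6, [uv,v] = G_u/2 = 14/3, [vv,u] = F_v - G_u/2 = 10, [vv,v] = G_v/2 = 70/9
Gamma^u_ij = (G*[ij,u] - F*[ij,v])/(EG - F^2), Gamma^v_ij = (E*[ij,v] - F*[ij,u])/(EG - F^2)
Gamma_uuu = -54/139, Gamma_uuv = 54/139, Gamma_uvv = 90/139, Gamma_vuu = -42/139, Gamma_vuv = 42/139, Gamma_vvv = 70/139
d^2u/dtau^2 = -(Gamma_uuu*(1/8)^2 + 2*Gamma_uuv*(1/8)*(1) + Gamma_uvv*(1)^2) = -3285/4448
d^2v/dtau^2 = -(Gamma_vuu*(1/8)^2 + 2*Gamma_vuv*(1/8)*(1) + Gamma_vvv*(1)^2) = -2555/4448

Answer: Gamma_uuu = -54/139, Gamma_uuv = 54/139, Gamma_uvv = 90/139, Gamma_vuu = -42/139, Gamma_vuv = 42/139, Gamma_vvv = 70/139; accelerations (d^2u/dtau^2, d^2v/dtau^2) = (-3285/4448, -2555/4448)


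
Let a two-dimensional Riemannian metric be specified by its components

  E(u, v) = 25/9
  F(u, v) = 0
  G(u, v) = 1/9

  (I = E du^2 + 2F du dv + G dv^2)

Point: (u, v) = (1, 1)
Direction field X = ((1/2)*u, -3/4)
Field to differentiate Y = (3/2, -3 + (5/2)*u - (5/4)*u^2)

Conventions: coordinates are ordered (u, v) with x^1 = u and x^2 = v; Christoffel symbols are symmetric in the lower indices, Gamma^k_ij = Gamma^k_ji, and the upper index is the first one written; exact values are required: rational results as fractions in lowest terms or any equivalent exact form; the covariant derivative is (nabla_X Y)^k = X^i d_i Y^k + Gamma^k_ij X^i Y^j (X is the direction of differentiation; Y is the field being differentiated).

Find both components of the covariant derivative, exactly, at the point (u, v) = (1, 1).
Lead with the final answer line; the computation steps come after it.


Answer: (nabla_X Y)^u = 0, (nabla_X Y)^v = 0

E = 25/9, F = 0, G = 1/9 at the point
E_u = 0, E_v = 0, F_u = 0, F_v = 0, G_u = 0, G_v = 0
EG - F^2 = 25/81;  g^inv = (81/25) * [[1/9, 0], [0, 25/9]]
first-kind symbols [ij,l] = (1/2)(d_i g_jl + d_j g_il - d_l g_ij): [uu,u] = E_u/2 = 0, [uu,v] = F_u - E_v/2 = 0, [uv,u] = E_v/2 = 0, [uv,v] = G_u/2 = 0, [vv,u] = F_v - G_u/2 = 0, [vv,v] = G_v/2 = 0
Gamma^u_ij = (G*[ij,u] - F*[ij,v])/(EG - F^2), Gamma^v_ij = (E*[ij,v] - F*[ij,u])/(EG - F^2)
Gamma_uuu = 0, Gamma_uuv = 0, Gamma_uvv = 0, Gamma_vuu = 0, Gamma_vuv = 0, Gamma_vvv = 0
X = (1/2, -3/4), Y = (3/2, -7/4) at the point


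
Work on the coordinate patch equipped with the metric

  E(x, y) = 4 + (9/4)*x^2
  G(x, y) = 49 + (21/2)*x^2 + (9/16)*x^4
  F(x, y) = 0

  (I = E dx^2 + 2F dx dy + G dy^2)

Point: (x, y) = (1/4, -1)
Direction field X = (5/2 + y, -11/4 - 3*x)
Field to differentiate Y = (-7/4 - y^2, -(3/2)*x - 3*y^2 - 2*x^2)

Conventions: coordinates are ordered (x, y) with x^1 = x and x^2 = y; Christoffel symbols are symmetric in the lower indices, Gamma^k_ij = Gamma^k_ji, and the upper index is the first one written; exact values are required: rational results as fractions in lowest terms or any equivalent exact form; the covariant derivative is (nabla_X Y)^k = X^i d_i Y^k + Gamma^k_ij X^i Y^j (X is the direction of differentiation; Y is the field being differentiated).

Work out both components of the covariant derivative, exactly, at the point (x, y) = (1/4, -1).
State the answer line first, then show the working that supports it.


Answer: (nabla_X Y)^x = -130409/8480, (nabla_X Y)^y = -44229/1804

E = 265/64, F = 0, G = 203401/4096 at the point
E_x = 9/8, E_y = 0, F_x = 0, F_y = 0, G_x = 1353/256, G_y = 0
EG - F^2 = 53901265/262144;  g^inv = (262144/53901265) * [[203401/4096, 0], [0, 265/64]]
first-kind symbols [ij,l] = (1/2)(d_i g_jl + d_j g_il - d_l g_ij): [xx,x] = E_x/2 = 9/16, [xx,y] = F_x - E_y/2 = 0, [xy,x] = E_y/2 = 0, [xy,y] = G_x/2 = 1353/512, [yy,x] = F_y - G_x/2 = -1353/512, [yy,y] = G_y/2 = 0
Gamma^x_ij = (G*[ij,x] - F*[ij,y])/(EG - F^2), Gamma^y_ij = (E*[ij,y] - F*[ij,x])/(EG - F^2)
Gamma_xxx = 36/265, Gamma_xxy = 0, Gamma_xyy = -1353/2120, Gamma_yxx = 0, Gamma_yxy = 24/451, Gamma_yyy = 0
X = (3/2, -7/2), Y = (-11/4, -7/2) at the point


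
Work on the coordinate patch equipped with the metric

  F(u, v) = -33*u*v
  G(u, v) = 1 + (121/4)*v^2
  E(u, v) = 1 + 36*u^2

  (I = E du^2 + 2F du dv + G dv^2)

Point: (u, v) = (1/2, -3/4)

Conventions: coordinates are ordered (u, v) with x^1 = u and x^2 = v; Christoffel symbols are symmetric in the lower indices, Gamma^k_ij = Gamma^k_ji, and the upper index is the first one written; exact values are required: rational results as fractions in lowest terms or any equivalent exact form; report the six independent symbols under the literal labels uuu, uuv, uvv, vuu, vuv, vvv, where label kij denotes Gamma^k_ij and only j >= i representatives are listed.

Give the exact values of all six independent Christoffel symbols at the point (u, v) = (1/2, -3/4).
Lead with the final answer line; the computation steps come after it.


Answer: Gamma_uuu = 1152/1729, Gamma_uuv = 0, Gamma_uvv = -1056/1729, Gamma_vuu = 1584/1729, Gamma_vuv = 0, Gamma_vvv = -1452/1729

E = 10, F = 99/8, G = 1153/64 at the point
E_u = 36, E_v = 0, F_u = 99/4, F_v = -33/2, G_u = 0, G_v = -363/8
EG - F^2 = 1729/64;  g^inv = (64/1729) * [[1153/64, -99/8], [-99/8, 10]]
first-kind symbols [ij,l] = (1/2)(d_i g_jl + d_j g_il - d_l g_ij): [uu,u] = E_u/2 = 18, [uu,v] = F_u - E_v/2 = 99/4, [uv,u] = E_v/2 = 0, [uv,v] = G_u/2 = 0, [vv,u] = F_v - G_u/2 = -33/2, [vv,v] = G_v/2 = -363/16
Gamma^u_ij = (G*[ij,u] - F*[ij,v])/(EG - F^2), Gamma^v_ij = (E*[ij,v] - F*[ij,u])/(EG - F^2)


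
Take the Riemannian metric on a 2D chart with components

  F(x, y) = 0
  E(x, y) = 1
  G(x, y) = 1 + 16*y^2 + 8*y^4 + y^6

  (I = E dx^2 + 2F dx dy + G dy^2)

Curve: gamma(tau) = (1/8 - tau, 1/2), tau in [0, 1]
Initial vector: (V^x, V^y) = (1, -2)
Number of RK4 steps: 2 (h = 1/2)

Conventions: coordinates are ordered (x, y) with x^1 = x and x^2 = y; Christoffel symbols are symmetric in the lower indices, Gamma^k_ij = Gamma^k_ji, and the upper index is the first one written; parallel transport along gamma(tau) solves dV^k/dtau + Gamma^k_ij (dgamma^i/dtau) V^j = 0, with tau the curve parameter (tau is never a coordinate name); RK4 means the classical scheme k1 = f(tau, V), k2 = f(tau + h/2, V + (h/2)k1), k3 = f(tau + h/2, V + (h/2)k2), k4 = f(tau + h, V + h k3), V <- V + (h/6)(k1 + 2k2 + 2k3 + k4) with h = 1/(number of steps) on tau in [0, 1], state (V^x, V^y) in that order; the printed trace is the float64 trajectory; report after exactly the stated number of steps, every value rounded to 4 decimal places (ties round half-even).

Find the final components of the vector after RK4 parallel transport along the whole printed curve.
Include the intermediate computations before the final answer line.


gamma'(tau) = (-1, 0); f(tau, V)^k = -Gamma^k_ij(gamma(tau)) gamma'^i(tau) V^j; h = 1/2; intermediate values shown to 6 dp
curve data and Christoffel symbols at the stage parameters:
  tau = 0.000000: gamma = (0.125000, 0.500000), gamma' = (-1.000000, 0.000000); Gamma_xxx = 0.000000, Gamma_xxy = 0.000000, Gamma_xyy = 0.000000, Gamma_yxx = 0.000000, Gamma_yxy = 0.000000, Gamma_yyy = 1.830028
  tau = 0.250000: gamma = (-0.125000, 0.500000), gamma' = (-1.000000, 0.000000); Gamma_xxx = 0.000000, Gamma_xxy = 0.000000, Gamma_xyy = 0.000000, Gamma_yxx = 0.000000, Gamma_yxy = 0.000000, Gamma_yyy = 1.830028
  tau = 0.500000: gamma = (-0.375000, 0.500000), gamma' = (-1.000000, 0.000000); Gamma_xxx = 0.000000, Gamma_xxy = 0.000000, Gamma_xyy = 0.000000, Gamma_yxx = 0.000000, Gamma_yxy = 0.000000, Gamma_yyy = 1.830028
  tau = 0.750000: gamma = (-0.625000, 0.500000), gamma' = (-1.000000, 0.000000); Gamma_xxx = 0.000000, Gamma_xxy = 0.000000, Gamma_xyy = 0.000000, Gamma_yxx = 0.000000, Gamma_yxy = 0.000000, Gamma_yyy = 1.830028
  tau = 1.000000: gamma = (-0.875000, 0.500000), gamma' = (-1.000000, 0.000000); Gamma_xxx = 0.000000, Gamma_xxy = 0.000000, Gamma_xyy = 0.000000, Gamma_yxx = 0.000000, Gamma_yxy = 0.000000, Gamma_yyy = 1.830028
step 0: V^x = 1.0000, V^y = -2.0000
step 1: k1 = (0.000000, 0.000000), k2 = (0.000000, 0.000000), k3 = (0.000000, 0.000000), k4 = (0.000000, 0.000000); V <- V + (h/6)(k1 + 2k2 + 2k3 + k4): V^x = 1.0000, V^y = -2.0000
step 2: k1 = (0.000000, 0.000000), k2 = (0.000000, 0.000000), k3 = (0.000000, 0.000000), k4 = (0.000000, 0.000000); V <- V + (h/6)(k1 + 2k2 + 2k3 + k4): V^x = 1.0000, V^y = -2.0000

Answer: V^x = 1.0000, V^y = -2.0000


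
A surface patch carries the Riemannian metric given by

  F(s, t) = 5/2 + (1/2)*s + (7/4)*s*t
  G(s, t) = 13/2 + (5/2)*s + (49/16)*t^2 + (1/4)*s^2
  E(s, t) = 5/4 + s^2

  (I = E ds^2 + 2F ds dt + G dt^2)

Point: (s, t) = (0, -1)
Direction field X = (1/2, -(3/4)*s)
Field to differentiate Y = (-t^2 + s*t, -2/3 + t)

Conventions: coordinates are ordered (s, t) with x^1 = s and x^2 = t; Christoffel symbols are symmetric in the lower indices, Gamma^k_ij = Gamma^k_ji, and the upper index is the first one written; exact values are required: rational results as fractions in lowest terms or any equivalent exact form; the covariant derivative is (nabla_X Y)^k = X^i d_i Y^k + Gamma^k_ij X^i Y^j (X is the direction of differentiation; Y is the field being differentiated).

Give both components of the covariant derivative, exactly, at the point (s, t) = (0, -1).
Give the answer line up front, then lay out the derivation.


Answer: (nabla_X Y)^s = -139/438, (nabla_X Y)^t = -20/219

E = 5/4, F = 5/2, G = 153/16 at the point
E_s = 0, E_t = 0, F_s = -5/4, F_t = 0, G_s = 5/2, G_t = -49/8
EG - F^2 = 365/64;  g^inv = (64/365) * [[153/16, -5/2], [-5/2, 5/4]]
first-kind symbols [ij,l] = (1/2)(d_i g_jl + d_j g_il - d_l g_ij): [ss,s] = E_s/2 = 0, [ss,t] = F_s - E_t/2 = -5/4, [st,s] = E_t/2 = 0, [st,t] = G_s/2 = 5/4, [tt,s] = F_t - G_s/2 = -5/4, [tt,t] = G_t/2 = -49/16
Gamma^s_ij = (G*[ij,s] - F*[ij,t])/(EG - F^2), Gamma^t_ij = (E*[ij,t] - F*[ij,s])/(EG - F^2)
Gamma_sss = 40/73, Gamma_sst = -40/73, Gamma_stt = -55/73, Gamma_tss = -20/73, Gamma_tst = 20/73, Gamma_ttt = -9/73
X = (1/2, 0), Y = (-1, -5/3) at the point


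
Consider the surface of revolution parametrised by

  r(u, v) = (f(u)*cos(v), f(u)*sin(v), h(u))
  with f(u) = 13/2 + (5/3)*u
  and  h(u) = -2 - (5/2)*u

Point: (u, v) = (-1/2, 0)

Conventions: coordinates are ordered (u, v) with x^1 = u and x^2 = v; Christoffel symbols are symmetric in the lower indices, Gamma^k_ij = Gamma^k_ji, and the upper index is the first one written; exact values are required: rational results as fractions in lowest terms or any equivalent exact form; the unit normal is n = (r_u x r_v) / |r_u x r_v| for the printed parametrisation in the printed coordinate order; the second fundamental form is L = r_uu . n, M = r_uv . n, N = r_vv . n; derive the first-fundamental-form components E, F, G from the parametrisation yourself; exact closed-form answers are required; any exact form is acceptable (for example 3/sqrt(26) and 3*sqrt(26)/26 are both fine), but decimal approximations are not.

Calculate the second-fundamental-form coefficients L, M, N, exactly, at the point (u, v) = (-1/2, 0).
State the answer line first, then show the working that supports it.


Answer: L = 0, M = 0, N = -17*sqrt(13)/13

f = 17/3, f' = 5/3, f'' = 0, h' = -5/2, h'' = 0
E = 325/36, F = 0, G = 289/9; answer radicand W^2 = 325/36
unnormalised second-form numerators: l = 0, m = 0, n = -85/6; L = l/sqrt(325/36), and similarly M = m/sqrt(W^2), N = n/sqrt(W^2)


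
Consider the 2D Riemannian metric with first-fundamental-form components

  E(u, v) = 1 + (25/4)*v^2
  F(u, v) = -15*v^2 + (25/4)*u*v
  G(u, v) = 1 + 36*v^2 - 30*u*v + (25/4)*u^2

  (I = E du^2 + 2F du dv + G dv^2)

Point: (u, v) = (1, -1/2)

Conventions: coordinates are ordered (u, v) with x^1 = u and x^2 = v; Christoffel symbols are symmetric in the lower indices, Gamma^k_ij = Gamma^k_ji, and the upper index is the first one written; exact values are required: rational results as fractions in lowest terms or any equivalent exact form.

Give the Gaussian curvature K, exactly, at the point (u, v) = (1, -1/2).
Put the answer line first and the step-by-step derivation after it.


Answer: K = -64/11025

E = 41/16, F = -55/8, G = 125/4, EG - F^2 = 525/16 at the point
E_u = 0, E_v = -25/4, F_u = -25/8, F_v = 85/4, G_u = 55/2, G_v = -66
E_vv = 25/2, F_uv = 25/4, G_uu = 25/2
Evaluate Brioschi's two determinant matrices M1, M2 and divide by (EG - F^2)^2.
M1 = [[-E_vv/2 + F_uv - G_uu/2, E_u/2, F_u - E_v/2], [F_v - G_u/2, E, F], [G_v/2, F, G]] = [[-25/4, 0, 0], [15/2, 41/16, -55/8], [-33, -55/8, 125/4]]; det M1 = -13125/64
M2 = [[0, E_v/2, G_u/2], [E_v/2, E, F], [G_u/2, F, G]] = [[0, -25/8, 55/4], [-25/8, 41/16, -55/8], [55/4, -55/8, 125/4]]; det M2 = -12725/64
det M1 - det M2 = -25/4; K = -25/4 / (525/16)^2 = -64/11025


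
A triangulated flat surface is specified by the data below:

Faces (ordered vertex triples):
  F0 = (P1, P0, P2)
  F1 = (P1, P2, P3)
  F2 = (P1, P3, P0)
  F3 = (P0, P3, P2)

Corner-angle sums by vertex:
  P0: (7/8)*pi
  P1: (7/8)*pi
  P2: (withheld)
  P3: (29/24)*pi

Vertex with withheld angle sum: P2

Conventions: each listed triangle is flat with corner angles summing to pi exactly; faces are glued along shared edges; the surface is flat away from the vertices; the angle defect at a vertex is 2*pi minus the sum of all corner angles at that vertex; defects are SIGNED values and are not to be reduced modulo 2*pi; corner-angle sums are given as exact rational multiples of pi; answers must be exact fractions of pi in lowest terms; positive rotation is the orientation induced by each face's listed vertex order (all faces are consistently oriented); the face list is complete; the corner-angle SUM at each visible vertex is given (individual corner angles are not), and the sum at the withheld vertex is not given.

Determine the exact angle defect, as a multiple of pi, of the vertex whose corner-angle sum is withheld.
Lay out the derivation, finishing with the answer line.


V = 4, E = 6, F = 4; chi = V - E + F = 2
Gauss-Bonnet: total defect = 2*pi*chi = 4*pi; visible defects sum to (73/24)*pi

Answer: defect(P2) = (23/24)*pi
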